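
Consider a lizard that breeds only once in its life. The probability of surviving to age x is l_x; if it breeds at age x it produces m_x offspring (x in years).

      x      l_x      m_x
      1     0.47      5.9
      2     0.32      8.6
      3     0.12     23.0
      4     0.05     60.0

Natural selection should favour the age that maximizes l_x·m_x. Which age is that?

4

Expected offspring if breeding at age x = l_x × m_x:
  age 1: 0.47 × 5.9 = 2.773
  age 2: 0.32 × 8.6 = 2.752
  age 3: 0.12 × 23.0 = 2.760
  age 4: 0.05 × 60.0 = 3.000
Maximum at age 4 (3.000).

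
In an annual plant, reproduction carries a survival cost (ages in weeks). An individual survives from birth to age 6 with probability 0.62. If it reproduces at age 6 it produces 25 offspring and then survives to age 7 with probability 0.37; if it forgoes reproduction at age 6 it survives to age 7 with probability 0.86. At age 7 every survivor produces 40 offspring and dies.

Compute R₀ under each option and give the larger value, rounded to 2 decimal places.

breed at age 6: R₀ = 0.62 × (25 + 0.37 × 40) = 0.62 × 39.8000 = 24.6760
delay to age 7: R₀ = 0.62 × (0.86 × 40) = 0.62 × 34.4000 = 21.3280
Higher: breed at age 6 (24.6760).

24.68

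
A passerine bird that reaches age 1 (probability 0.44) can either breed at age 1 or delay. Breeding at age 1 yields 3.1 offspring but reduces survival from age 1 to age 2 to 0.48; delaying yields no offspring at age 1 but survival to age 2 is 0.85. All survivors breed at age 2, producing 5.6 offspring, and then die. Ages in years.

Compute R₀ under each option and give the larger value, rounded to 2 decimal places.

breed at age 1: R₀ = 0.44 × (3.1 + 0.48 × 5.6) = 0.44 × 5.7880 = 2.5467
delay to age 2: R₀ = 0.44 × (0.85 × 5.6) = 0.44 × 4.7600 = 2.0944
Higher: breed at age 1 (2.5467).

2.55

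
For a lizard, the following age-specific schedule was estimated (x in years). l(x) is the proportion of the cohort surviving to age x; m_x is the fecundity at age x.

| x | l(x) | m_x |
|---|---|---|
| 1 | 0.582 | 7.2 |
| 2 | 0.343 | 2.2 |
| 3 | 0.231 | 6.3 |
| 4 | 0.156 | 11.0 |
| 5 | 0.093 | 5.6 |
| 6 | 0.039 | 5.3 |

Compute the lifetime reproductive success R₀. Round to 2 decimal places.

8.84

R₀ = Σ l(x) m_x:
  age 1: 0.582 × 7.2 = 4.1904
  age 2: 0.343 × 2.2 = 0.7546
  age 3: 0.231 × 6.3 = 1.4553
  age 4: 0.156 × 11.0 = 1.7160
  age 5: 0.093 × 5.6 = 0.5208
  age 6: 0.039 × 5.3 = 0.2067
R₀ = 4.1904 + 0.7546 + 1.4553 + 1.7160 + 0.5208 + 0.2067 = 8.8438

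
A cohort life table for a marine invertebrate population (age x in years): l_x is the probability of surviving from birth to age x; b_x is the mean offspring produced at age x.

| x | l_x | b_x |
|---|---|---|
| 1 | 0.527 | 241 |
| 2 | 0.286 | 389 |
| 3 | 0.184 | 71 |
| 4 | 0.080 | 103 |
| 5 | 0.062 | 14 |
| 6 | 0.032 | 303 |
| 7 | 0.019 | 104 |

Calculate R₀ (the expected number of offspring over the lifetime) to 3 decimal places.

272.105

R₀ = Σ l_x b_x:
  age 1: 0.527 × 241 = 127.0070
  age 2: 0.286 × 389 = 111.2540
  age 3: 0.184 × 71 = 13.0640
  age 4: 0.080 × 103 = 8.2400
  age 5: 0.062 × 14 = 0.8680
  age 6: 0.032 × 303 = 9.6960
  age 7: 0.019 × 104 = 1.9760
R₀ = 127.0070 + 111.2540 + 13.0640 + 8.2400 + 0.8680 + 9.6960 + 1.9760 = 272.1050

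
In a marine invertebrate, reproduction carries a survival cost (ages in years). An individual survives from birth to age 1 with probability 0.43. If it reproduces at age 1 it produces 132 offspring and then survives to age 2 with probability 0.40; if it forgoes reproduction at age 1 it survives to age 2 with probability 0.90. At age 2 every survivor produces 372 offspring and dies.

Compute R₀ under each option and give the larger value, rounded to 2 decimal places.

143.96

breed at age 1: R₀ = 0.43 × (132 + 0.40 × 372) = 0.43 × 280.8000 = 120.7440
delay to age 2: R₀ = 0.43 × (0.90 × 372) = 0.43 × 334.8000 = 143.9640
Higher: delay to age 2 (143.9640).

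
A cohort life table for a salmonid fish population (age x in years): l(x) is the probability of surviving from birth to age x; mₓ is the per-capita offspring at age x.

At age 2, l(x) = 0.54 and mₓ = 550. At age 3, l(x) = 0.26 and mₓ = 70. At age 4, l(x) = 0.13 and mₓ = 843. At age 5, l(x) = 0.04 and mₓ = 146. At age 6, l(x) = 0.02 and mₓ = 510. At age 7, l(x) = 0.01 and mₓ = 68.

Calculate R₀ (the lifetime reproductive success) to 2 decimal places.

441.51

R₀ = Σ l(x) mₓ:
  age 2: 0.54 × 550 = 297.0000
  age 3: 0.26 × 70 = 18.2000
  age 4: 0.13 × 843 = 109.5900
  age 5: 0.04 × 146 = 5.8400
  age 6: 0.02 × 510 = 10.2000
  age 7: 0.01 × 68 = 0.6800
R₀ = 297.0000 + 18.2000 + 109.5900 + 5.8400 + 10.2000 + 0.6800 = 441.5100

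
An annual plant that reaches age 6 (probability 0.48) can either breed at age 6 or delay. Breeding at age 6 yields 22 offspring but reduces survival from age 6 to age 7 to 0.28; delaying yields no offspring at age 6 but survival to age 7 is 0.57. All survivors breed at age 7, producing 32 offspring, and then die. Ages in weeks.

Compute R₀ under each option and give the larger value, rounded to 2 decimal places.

14.86

breed at age 6: R₀ = 0.48 × (22 + 0.28 × 32) = 0.48 × 30.9600 = 14.8608
delay to age 7: R₀ = 0.48 × (0.57 × 32) = 0.48 × 18.2400 = 8.7552
Higher: breed at age 6 (14.8608).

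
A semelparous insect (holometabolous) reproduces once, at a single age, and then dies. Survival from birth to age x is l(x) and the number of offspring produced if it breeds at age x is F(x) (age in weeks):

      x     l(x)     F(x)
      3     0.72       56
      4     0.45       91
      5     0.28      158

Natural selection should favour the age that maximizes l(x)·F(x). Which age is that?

5

Expected offspring if breeding at age x = l(x) × F(x):
  age 3: 0.72 × 56 = 40.320
  age 4: 0.45 × 91 = 40.950
  age 5: 0.28 × 158 = 44.240
Maximum at age 5 (44.240).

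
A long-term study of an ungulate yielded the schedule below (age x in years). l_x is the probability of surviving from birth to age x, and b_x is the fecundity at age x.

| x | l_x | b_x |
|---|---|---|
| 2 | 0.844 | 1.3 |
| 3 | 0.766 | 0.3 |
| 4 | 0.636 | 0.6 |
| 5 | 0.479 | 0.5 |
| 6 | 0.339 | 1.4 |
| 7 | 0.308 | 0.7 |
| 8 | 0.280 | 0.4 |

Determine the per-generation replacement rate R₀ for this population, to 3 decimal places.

2.750

R₀ = Σ l_x b_x:
  age 2: 0.844 × 1.3 = 1.0972
  age 3: 0.766 × 0.3 = 0.2298
  age 4: 0.636 × 0.6 = 0.3816
  age 5: 0.479 × 0.5 = 0.2395
  age 6: 0.339 × 1.4 = 0.4746
  age 7: 0.308 × 0.7 = 0.2156
  age 8: 0.280 × 0.4 = 0.1120
R₀ = 1.0972 + 0.2298 + 0.3816 + 0.2395 + 0.4746 + 0.2156 + 0.1120 = 2.7503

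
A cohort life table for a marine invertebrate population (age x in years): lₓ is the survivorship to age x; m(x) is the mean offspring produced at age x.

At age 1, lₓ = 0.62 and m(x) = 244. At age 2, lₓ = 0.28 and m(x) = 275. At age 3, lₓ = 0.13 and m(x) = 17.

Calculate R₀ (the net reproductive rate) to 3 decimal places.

R₀ = Σ lₓ m(x):
  age 1: 0.62 × 244 = 151.2800
  age 2: 0.28 × 275 = 77.0000
  age 3: 0.13 × 17 = 2.2100
R₀ = 151.2800 + 77.0000 + 2.2100 = 230.4900

230.490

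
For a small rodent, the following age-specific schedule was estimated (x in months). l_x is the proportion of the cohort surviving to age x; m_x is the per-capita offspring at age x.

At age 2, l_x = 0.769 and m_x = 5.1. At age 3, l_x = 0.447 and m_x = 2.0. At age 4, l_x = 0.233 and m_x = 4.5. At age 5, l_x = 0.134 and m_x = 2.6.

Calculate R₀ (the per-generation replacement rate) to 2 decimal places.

R₀ = Σ l_x m_x:
  age 2: 0.769 × 5.1 = 3.9219
  age 3: 0.447 × 2.0 = 0.8940
  age 4: 0.233 × 4.5 = 1.0485
  age 5: 0.134 × 2.6 = 0.3484
R₀ = 3.9219 + 0.8940 + 1.0485 + 0.3484 = 6.2128

6.21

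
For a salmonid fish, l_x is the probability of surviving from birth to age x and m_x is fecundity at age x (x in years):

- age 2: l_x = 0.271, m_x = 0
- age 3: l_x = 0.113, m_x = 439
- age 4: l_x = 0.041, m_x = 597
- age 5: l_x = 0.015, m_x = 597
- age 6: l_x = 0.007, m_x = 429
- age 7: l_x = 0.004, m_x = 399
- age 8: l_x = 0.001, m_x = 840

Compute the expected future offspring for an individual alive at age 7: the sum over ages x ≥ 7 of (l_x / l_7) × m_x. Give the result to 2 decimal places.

609.00

l_7 = 0.004. Conditional survival from age 7 to x is l_x / l_7.
  x=7: (0.004/0.004) × 399 = 399.0000
  x=8: (0.001/0.004) × 840 = 210.0000
Sum = 399.0000 + 210.0000 = 609.0000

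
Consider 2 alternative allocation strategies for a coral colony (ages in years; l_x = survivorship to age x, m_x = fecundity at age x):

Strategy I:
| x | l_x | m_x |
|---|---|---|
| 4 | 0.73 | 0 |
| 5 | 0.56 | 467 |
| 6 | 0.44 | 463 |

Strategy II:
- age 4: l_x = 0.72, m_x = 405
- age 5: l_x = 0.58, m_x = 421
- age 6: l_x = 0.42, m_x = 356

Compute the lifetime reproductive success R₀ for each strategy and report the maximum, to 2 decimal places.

685.30

Strategy I: R₀ = 0.73×0 + 0.56×467 + 0.44×463 = 465.2400
Strategy II: R₀ = 0.72×405 + 0.58×421 + 0.42×356 = 685.3000
Highest R₀: strategy II with 685.3000.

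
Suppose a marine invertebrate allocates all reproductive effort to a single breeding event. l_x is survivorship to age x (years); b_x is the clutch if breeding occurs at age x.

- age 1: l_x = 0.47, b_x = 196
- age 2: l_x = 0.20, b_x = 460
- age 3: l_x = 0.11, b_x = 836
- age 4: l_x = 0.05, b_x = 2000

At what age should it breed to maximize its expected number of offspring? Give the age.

Expected offspring if breeding at age x = l_x × b_x:
  age 1: 0.47 × 196 = 92.120
  age 2: 0.20 × 460 = 92.000
  age 3: 0.11 × 836 = 91.960
  age 4: 0.05 × 2000 = 100.000
Maximum at age 4 (100.000).

4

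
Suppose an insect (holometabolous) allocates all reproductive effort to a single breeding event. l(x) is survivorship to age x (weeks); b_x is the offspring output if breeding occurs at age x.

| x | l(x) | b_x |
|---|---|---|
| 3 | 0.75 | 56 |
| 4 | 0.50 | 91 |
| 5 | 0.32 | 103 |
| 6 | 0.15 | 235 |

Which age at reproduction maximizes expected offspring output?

Expected offspring if breeding at age x = l(x) × b_x:
  age 3: 0.75 × 56 = 42.000
  age 4: 0.50 × 91 = 45.500
  age 5: 0.32 × 103 = 32.960
  age 6: 0.15 × 235 = 35.250
Maximum at age 4 (45.500).

4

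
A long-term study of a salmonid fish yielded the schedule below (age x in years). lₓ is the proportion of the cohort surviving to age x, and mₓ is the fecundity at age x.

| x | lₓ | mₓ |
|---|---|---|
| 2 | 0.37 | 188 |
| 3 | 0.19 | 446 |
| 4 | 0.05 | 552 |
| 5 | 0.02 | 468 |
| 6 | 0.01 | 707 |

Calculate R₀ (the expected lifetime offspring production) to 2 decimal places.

198.33

R₀ = Σ lₓ mₓ:
  age 2: 0.37 × 188 = 69.5600
  age 3: 0.19 × 446 = 84.7400
  age 4: 0.05 × 552 = 27.6000
  age 5: 0.02 × 468 = 9.3600
  age 6: 0.01 × 707 = 7.0700
R₀ = 69.5600 + 84.7400 + 27.6000 + 9.3600 + 7.0700 = 198.3300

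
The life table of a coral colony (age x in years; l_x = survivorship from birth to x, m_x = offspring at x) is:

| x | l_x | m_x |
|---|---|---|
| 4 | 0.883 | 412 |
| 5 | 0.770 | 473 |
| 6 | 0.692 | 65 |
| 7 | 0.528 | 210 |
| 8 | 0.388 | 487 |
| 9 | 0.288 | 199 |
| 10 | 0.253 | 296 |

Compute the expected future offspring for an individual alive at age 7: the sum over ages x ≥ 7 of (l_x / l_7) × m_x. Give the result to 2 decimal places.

818.25

l_7 = 0.528. Conditional survival from age 7 to x is l_x / l_7.
  x=7: (0.528/0.528) × 210 = 210.0000
  x=8: (0.388/0.528) × 487 = 357.8712
  x=9: (0.288/0.528) × 199 = 108.5455
  x=10: (0.253/0.528) × 296 = 141.8333
Sum = 210.0000 + 357.8712 + 108.5455 + 141.8333 = 818.2500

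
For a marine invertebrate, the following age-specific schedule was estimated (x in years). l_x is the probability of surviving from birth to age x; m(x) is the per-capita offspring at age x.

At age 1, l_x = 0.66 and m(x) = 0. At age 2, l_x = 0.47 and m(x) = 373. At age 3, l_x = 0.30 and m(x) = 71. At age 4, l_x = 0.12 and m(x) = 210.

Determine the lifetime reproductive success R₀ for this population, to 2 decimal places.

R₀ = Σ l_x m(x):
  age 1: 0.66 × 0 = 0.0000
  age 2: 0.47 × 373 = 175.3100
  age 3: 0.30 × 71 = 21.3000
  age 4: 0.12 × 210 = 25.2000
R₀ = 0.0000 + 175.3100 + 21.3000 + 25.2000 = 221.8100

221.81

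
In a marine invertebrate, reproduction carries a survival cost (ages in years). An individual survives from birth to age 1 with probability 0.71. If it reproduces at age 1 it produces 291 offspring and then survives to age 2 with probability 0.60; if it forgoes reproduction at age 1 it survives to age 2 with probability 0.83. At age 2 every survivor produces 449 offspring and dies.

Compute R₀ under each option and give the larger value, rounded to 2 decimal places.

breed at age 1: R₀ = 0.71 × (291 + 0.60 × 449) = 0.71 × 560.4000 = 397.8840
delay to age 2: R₀ = 0.71 × (0.83 × 449) = 0.71 × 372.6700 = 264.5957
Higher: breed at age 1 (397.8840).

397.88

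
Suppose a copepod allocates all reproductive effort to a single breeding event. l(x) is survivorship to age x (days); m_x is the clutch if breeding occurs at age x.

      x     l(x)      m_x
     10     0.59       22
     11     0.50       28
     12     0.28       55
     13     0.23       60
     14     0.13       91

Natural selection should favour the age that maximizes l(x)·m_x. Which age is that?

12

Expected offspring if breeding at age x = l(x) × m_x:
  age 10: 0.59 × 22 = 12.980
  age 11: 0.50 × 28 = 14.000
  age 12: 0.28 × 55 = 15.400
  age 13: 0.23 × 60 = 13.800
  age 14: 0.13 × 91 = 11.830
Maximum at age 12 (15.400).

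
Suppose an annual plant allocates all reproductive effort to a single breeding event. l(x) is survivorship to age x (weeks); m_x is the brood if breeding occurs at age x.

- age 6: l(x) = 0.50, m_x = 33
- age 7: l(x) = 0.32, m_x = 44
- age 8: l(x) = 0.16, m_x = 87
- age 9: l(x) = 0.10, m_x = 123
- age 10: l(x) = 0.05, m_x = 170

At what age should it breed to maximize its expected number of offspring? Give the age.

Expected offspring if breeding at age x = l(x) × m_x:
  age 6: 0.50 × 33 = 16.500
  age 7: 0.32 × 44 = 14.080
  age 8: 0.16 × 87 = 13.920
  age 9: 0.10 × 123 = 12.300
  age 10: 0.05 × 170 = 8.500
Maximum at age 6 (16.500).

6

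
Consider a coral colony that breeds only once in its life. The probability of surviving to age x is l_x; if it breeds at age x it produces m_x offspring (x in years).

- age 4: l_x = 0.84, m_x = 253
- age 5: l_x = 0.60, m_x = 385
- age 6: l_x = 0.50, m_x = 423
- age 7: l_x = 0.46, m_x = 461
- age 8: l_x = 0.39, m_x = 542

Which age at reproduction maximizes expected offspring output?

Expected offspring if breeding at age x = l_x × m_x:
  age 4: 0.84 × 253 = 212.520
  age 5: 0.60 × 385 = 231.000
  age 6: 0.50 × 423 = 211.500
  age 7: 0.46 × 461 = 212.060
  age 8: 0.39 × 542 = 211.380
Maximum at age 5 (231.000).

5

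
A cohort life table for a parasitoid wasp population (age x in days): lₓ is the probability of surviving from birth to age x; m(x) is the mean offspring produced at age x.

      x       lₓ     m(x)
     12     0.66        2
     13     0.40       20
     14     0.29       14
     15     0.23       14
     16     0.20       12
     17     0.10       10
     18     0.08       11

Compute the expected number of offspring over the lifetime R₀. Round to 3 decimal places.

20.880

R₀ = Σ lₓ m(x):
  age 12: 0.66 × 2 = 1.3200
  age 13: 0.40 × 20 = 8.0000
  age 14: 0.29 × 14 = 4.0600
  age 15: 0.23 × 14 = 3.2200
  age 16: 0.20 × 12 = 2.4000
  age 17: 0.10 × 10 = 1.0000
  age 18: 0.08 × 11 = 0.8800
R₀ = 1.3200 + 8.0000 + 4.0600 + 3.2200 + 2.4000 + 1.0000 + 0.8800 = 20.8800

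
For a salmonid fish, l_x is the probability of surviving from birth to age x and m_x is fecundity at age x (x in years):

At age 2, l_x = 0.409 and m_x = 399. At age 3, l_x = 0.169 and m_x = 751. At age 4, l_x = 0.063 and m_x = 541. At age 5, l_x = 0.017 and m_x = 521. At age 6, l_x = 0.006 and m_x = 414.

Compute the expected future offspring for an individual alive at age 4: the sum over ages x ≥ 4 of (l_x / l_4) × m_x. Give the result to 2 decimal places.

721.02

l_4 = 0.063. Conditional survival from age 4 to x is l_x / l_4.
  x=4: (0.063/0.063) × 541 = 541.0000
  x=5: (0.017/0.063) × 521 = 140.5873
  x=6: (0.006/0.063) × 414 = 39.4286
Sum = 541.0000 + 140.5873 + 39.4286 = 721.0159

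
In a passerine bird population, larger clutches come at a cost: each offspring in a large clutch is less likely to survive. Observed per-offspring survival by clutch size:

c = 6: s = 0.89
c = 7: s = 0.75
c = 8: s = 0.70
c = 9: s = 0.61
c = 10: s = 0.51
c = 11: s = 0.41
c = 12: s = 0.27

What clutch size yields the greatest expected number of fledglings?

Expected fledglings = c × s(c):
  c=6: 6 × 0.89 = 5.340
  c=7: 7 × 0.75 = 5.250
  c=8: 8 × 0.70 = 5.600
  c=9: 9 × 0.61 = 5.490
  c=10: 10 × 0.51 = 5.100
  c=11: 11 × 0.41 = 4.510
  c=12: 12 × 0.27 = 3.240
Maximum at c = 8 (5.600 fledglings).

8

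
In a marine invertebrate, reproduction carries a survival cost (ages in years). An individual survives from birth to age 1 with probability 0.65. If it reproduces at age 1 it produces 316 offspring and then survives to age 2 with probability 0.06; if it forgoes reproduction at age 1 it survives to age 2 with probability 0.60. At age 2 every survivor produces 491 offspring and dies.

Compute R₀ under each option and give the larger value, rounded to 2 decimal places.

224.55

breed at age 1: R₀ = 0.65 × (316 + 0.06 × 491) = 0.65 × 345.4600 = 224.5490
delay to age 2: R₀ = 0.65 × (0.60 × 491) = 0.65 × 294.6000 = 191.4900
Higher: breed at age 1 (224.5490).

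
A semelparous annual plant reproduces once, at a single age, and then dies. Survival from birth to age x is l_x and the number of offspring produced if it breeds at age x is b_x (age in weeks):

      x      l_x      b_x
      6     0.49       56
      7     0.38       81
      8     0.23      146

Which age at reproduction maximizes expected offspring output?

8

Expected offspring if breeding at age x = l_x × b_x:
  age 6: 0.49 × 56 = 27.440
  age 7: 0.38 × 81 = 30.780
  age 8: 0.23 × 146 = 33.580
Maximum at age 8 (33.580).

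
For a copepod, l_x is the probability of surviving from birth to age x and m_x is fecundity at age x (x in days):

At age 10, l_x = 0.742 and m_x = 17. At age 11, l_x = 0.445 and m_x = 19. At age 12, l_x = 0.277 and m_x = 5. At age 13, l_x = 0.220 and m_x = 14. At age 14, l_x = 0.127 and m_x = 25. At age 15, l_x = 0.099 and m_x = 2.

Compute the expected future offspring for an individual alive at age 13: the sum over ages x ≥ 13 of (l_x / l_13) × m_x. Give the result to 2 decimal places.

29.33

l_13 = 0.220. Conditional survival from age 13 to x is l_x / l_13.
  x=13: (0.220/0.220) × 14 = 14.0000
  x=14: (0.127/0.220) × 25 = 14.4318
  x=15: (0.099/0.220) × 2 = 0.9000
Sum = 14.0000 + 14.4318 + 0.9000 = 29.3318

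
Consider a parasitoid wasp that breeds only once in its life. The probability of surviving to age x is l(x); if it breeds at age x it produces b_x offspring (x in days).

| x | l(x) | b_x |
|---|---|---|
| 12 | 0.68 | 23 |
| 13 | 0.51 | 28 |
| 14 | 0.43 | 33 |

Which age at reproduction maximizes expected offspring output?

Expected offspring if breeding at age x = l(x) × b_x:
  age 12: 0.68 × 23 = 15.640
  age 13: 0.51 × 28 = 14.280
  age 14: 0.43 × 33 = 14.190
Maximum at age 12 (15.640).

12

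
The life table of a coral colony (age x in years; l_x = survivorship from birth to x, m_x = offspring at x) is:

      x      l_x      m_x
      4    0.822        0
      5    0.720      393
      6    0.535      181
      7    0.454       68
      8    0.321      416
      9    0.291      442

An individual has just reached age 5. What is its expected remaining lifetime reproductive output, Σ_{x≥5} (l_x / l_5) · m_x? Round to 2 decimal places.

l_5 = 0.720. Conditional survival from age 5 to x is l_x / l_5.
  x=5: (0.720/0.720) × 393 = 393.0000
  x=6: (0.535/0.720) × 181 = 134.4931
  x=7: (0.454/0.720) × 68 = 42.8778
  x=8: (0.321/0.720) × 416 = 185.4667
  x=9: (0.291/0.720) × 442 = 178.6417
Sum = 393.0000 + 134.4931 + 42.8778 + 185.4667 + 178.6417 = 934.4792

934.48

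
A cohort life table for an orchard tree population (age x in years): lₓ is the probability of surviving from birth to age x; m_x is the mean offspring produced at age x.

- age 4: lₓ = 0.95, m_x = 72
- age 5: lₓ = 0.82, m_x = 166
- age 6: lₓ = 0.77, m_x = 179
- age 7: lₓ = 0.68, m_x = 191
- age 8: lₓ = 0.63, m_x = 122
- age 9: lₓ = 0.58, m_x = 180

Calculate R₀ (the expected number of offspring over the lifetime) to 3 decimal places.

R₀ = Σ lₓ m_x:
  age 4: 0.95 × 72 = 68.4000
  age 5: 0.82 × 166 = 136.1200
  age 6: 0.77 × 179 = 137.8300
  age 7: 0.68 × 191 = 129.8800
  age 8: 0.63 × 122 = 76.8600
  age 9: 0.58 × 180 = 104.4000
R₀ = 68.4000 + 136.1200 + 137.8300 + 129.8800 + 76.8600 + 104.4000 = 653.4900

653.490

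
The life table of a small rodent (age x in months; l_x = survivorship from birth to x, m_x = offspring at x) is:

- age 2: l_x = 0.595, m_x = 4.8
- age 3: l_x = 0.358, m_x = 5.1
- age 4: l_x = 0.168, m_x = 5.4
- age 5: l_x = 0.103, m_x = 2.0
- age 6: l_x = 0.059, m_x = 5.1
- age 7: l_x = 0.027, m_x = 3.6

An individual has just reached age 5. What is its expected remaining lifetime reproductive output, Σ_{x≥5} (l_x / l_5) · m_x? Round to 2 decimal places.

l_5 = 0.103. Conditional survival from age 5 to x is l_x / l_5.
  x=5: (0.103/0.103) × 2.0 = 2.0000
  x=6: (0.059/0.103) × 5.1 = 2.9214
  x=7: (0.027/0.103) × 3.6 = 0.9437
Sum = 2.0000 + 2.9214 + 0.9437 = 5.8650

5.87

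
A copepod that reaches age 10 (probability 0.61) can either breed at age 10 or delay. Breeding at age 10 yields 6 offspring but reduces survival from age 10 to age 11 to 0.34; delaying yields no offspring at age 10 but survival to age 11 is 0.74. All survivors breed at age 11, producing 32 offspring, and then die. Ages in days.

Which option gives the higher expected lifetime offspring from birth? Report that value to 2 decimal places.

14.44

breed at age 10: R₀ = 0.61 × (6 + 0.34 × 32) = 0.61 × 16.8800 = 10.2968
delay to age 11: R₀ = 0.61 × (0.74 × 32) = 0.61 × 23.6800 = 14.4448
Higher: delay to age 11 (14.4448).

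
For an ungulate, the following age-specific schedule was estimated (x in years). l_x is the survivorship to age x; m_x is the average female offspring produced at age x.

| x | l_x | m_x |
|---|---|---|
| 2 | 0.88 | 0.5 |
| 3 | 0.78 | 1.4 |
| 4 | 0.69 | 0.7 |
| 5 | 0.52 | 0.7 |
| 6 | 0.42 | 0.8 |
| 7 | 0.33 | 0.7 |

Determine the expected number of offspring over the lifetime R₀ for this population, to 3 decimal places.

R₀ = Σ l_x m_x:
  age 2: 0.88 × 0.5 = 0.4400
  age 3: 0.78 × 1.4 = 1.0920
  age 4: 0.69 × 0.7 = 0.4830
  age 5: 0.52 × 0.7 = 0.3640
  age 6: 0.42 × 0.8 = 0.3360
  age 7: 0.33 × 0.7 = 0.2310
R₀ = 0.4400 + 1.0920 + 0.4830 + 0.3640 + 0.3360 + 0.2310 = 2.9460

2.946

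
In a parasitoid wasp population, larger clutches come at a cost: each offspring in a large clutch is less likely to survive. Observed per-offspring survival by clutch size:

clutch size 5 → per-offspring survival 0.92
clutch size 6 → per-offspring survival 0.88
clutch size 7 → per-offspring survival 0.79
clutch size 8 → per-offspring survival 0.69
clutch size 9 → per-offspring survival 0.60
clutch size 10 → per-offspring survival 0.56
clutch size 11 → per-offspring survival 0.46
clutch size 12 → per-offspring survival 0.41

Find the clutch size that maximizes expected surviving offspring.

Expected surviving offspring = c × s(c):
  c=5: 5 × 0.92 = 4.600
  c=6: 6 × 0.88 = 5.280
  c=7: 7 × 0.79 = 5.530
  c=8: 8 × 0.69 = 5.520
  c=9: 9 × 0.60 = 5.400
  c=10: 10 × 0.56 = 5.600
  c=11: 11 × 0.46 = 5.060
  c=12: 12 × 0.41 = 4.920
Maximum at c = 10 (5.600 surviving offspring).

10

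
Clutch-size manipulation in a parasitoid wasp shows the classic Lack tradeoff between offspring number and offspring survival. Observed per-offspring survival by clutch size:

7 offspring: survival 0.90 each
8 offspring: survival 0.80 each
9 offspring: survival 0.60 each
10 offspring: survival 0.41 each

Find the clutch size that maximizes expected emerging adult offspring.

Expected emerging adult offspring = c × s(c):
  c=7: 7 × 0.90 = 6.300
  c=8: 8 × 0.80 = 6.400
  c=9: 9 × 0.60 = 5.400
  c=10: 10 × 0.41 = 4.100
Maximum at c = 8 (6.400 emerging adult offspring).

8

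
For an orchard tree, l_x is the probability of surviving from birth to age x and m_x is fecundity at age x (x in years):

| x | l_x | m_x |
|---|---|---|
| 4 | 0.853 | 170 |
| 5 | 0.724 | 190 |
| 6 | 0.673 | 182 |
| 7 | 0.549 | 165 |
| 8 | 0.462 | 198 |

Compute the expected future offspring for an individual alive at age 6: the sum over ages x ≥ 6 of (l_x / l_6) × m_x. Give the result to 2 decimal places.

452.52

l_6 = 0.673. Conditional survival from age 6 to x is l_x / l_6.
  x=6: (0.673/0.673) × 182 = 182.0000
  x=7: (0.549/0.673) × 165 = 134.5988
  x=8: (0.462/0.673) × 198 = 135.9227
Sum = 182.0000 + 134.5988 + 135.9227 = 452.5215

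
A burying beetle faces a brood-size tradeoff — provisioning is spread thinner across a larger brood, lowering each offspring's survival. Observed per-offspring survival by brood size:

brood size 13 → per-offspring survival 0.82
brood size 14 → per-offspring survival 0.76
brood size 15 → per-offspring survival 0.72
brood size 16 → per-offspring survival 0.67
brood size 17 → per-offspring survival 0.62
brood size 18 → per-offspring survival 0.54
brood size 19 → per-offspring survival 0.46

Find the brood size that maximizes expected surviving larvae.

Expected surviving larvae = c × s(c):
  c=13: 13 × 0.82 = 10.660
  c=14: 14 × 0.76 = 10.640
  c=15: 15 × 0.72 = 10.800
  c=16: 16 × 0.67 = 10.720
  c=17: 17 × 0.62 = 10.540
  c=18: 18 × 0.54 = 9.720
  c=19: 19 × 0.46 = 8.740
Maximum at c = 15 (10.800 surviving larvae).

15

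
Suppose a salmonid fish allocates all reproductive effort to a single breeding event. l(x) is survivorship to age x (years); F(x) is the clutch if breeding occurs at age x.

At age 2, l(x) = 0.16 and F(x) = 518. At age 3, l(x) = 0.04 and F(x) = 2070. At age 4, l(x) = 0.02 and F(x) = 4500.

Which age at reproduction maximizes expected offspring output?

Expected offspring if breeding at age x = l(x) × F(x):
  age 2: 0.16 × 518 = 82.880
  age 3: 0.04 × 2070 = 82.800
  age 4: 0.02 × 4500 = 90.000
Maximum at age 4 (90.000).

4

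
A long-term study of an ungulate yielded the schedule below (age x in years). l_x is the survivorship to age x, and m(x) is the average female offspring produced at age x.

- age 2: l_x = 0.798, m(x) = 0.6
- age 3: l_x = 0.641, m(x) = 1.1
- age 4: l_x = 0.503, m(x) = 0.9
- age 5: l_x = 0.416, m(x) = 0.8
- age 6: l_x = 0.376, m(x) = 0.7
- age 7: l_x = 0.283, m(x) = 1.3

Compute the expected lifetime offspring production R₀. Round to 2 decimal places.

R₀ = Σ l_x m(x):
  age 2: 0.798 × 0.6 = 0.4788
  age 3: 0.641 × 1.1 = 0.7051
  age 4: 0.503 × 0.9 = 0.4527
  age 5: 0.416 × 0.8 = 0.3328
  age 6: 0.376 × 0.7 = 0.2632
  age 7: 0.283 × 1.3 = 0.3679
R₀ = 0.4788 + 0.7051 + 0.4527 + 0.3328 + 0.2632 + 0.3679 = 2.6005

2.60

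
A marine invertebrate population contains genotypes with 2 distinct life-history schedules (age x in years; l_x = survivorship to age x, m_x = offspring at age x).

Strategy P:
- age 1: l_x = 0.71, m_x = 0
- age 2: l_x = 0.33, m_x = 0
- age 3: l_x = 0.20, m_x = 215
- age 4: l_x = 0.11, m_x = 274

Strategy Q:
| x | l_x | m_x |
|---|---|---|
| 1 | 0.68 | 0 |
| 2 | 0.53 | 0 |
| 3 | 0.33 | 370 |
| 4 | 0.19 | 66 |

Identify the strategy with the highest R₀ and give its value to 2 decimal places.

134.64

Strategy P: R₀ = 0.71×0 + 0.33×0 + 0.20×215 + 0.11×274 = 73.1400
Strategy Q: R₀ = 0.68×0 + 0.53×0 + 0.33×370 + 0.19×66 = 134.6400
Highest R₀: strategy Q with 134.6400.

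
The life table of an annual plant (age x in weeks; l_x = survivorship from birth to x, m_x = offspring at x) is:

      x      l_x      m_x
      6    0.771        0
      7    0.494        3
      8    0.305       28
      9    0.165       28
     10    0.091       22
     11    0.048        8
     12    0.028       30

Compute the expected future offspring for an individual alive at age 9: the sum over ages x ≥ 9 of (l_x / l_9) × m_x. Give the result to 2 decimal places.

l_9 = 0.165. Conditional survival from age 9 to x is l_x / l_9.
  x=9: (0.165/0.165) × 28 = 28.0000
  x=10: (0.091/0.165) × 22 = 12.1333
  x=11: (0.048/0.165) × 8 = 2.3273
  x=12: (0.028/0.165) × 30 = 5.0909
Sum = 28.0000 + 12.1333 + 2.3273 + 5.0909 = 47.5515

47.55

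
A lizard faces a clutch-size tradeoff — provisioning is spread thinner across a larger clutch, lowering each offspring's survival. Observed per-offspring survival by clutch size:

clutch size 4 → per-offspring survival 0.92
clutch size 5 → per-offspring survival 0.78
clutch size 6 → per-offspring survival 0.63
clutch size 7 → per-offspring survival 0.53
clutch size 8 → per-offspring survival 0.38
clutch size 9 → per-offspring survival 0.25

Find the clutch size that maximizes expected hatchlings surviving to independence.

Expected hatchlings surviving to independence = c × s(c):
  c=4: 4 × 0.92 = 3.680
  c=5: 5 × 0.78 = 3.900
  c=6: 6 × 0.63 = 3.780
  c=7: 7 × 0.53 = 3.710
  c=8: 8 × 0.38 = 3.040
  c=9: 9 × 0.25 = 2.250
Maximum at c = 5 (3.900 hatchlings surviving to independence).

5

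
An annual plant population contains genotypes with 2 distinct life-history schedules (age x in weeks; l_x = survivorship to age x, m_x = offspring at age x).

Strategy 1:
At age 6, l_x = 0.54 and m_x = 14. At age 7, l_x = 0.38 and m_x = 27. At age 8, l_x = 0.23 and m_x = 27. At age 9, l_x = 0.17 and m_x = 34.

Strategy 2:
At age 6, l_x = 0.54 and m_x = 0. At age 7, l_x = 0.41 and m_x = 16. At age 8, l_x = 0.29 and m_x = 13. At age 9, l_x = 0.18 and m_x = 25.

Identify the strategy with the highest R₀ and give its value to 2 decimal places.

29.81

Strategy 1: R₀ = 0.54×14 + 0.38×27 + 0.23×27 + 0.17×34 = 29.8100
Strategy 2: R₀ = 0.54×0 + 0.41×16 + 0.29×13 + 0.18×25 = 14.8300
Highest R₀: strategy 1 with 29.8100.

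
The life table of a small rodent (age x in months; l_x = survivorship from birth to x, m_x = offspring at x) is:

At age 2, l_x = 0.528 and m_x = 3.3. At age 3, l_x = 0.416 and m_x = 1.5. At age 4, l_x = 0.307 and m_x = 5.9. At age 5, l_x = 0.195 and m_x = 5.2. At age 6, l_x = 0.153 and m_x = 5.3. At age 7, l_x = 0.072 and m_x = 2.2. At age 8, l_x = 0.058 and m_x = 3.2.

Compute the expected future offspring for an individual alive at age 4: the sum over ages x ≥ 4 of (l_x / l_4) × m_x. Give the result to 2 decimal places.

12.96

l_4 = 0.307. Conditional survival from age 4 to x is l_x / l_4.
  x=4: (0.307/0.307) × 5.9 = 5.9000
  x=5: (0.195/0.307) × 5.2 = 3.3029
  x=6: (0.153/0.307) × 5.3 = 2.6414
  x=7: (0.072/0.307) × 2.2 = 0.5160
  x=8: (0.058/0.307) × 3.2 = 0.6046
Sum = 5.9000 + 3.3029 + 2.6414 + 0.5160 + 0.6046 = 12.9648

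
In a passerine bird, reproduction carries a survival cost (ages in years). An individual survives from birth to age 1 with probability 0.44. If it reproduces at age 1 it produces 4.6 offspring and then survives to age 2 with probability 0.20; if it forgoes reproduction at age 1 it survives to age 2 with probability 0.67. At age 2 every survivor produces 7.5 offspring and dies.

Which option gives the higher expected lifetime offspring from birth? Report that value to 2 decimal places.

2.68

breed at age 1: R₀ = 0.44 × (4.6 + 0.20 × 7.5) = 0.44 × 6.1000 = 2.6840
delay to age 2: R₀ = 0.44 × (0.67 × 7.5) = 0.44 × 5.0250 = 2.2110
Higher: breed at age 1 (2.6840).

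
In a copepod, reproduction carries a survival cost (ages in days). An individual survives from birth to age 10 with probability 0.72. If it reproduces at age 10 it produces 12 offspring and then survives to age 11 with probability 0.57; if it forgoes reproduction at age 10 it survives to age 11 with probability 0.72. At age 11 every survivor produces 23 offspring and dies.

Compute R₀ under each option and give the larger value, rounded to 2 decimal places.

18.08

breed at age 10: R₀ = 0.72 × (12 + 0.57 × 23) = 0.72 × 25.1100 = 18.0792
delay to age 11: R₀ = 0.72 × (0.72 × 23) = 0.72 × 16.5600 = 11.9232
Higher: breed at age 10 (18.0792).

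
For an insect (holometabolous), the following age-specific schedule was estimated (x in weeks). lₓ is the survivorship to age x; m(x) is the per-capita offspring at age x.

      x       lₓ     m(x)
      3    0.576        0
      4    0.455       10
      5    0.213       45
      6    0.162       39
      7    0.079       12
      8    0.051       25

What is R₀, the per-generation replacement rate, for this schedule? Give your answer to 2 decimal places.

R₀ = Σ lₓ m(x):
  age 3: 0.576 × 0 = 0.0000
  age 4: 0.455 × 10 = 4.5500
  age 5: 0.213 × 45 = 9.5850
  age 6: 0.162 × 39 = 6.3180
  age 7: 0.079 × 12 = 0.9480
  age 8: 0.051 × 25 = 1.2750
R₀ = 0.0000 + 4.5500 + 9.5850 + 6.3180 + 0.9480 + 1.2750 = 22.6760

22.68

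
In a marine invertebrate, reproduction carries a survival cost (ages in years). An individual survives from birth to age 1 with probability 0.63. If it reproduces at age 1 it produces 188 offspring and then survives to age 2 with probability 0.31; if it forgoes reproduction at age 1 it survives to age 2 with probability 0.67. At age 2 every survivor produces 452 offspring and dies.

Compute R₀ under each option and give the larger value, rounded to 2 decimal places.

206.72

breed at age 1: R₀ = 0.63 × (188 + 0.31 × 452) = 0.63 × 328.1200 = 206.7156
delay to age 2: R₀ = 0.63 × (0.67 × 452) = 0.63 × 302.8400 = 190.7892
Higher: breed at age 1 (206.7156).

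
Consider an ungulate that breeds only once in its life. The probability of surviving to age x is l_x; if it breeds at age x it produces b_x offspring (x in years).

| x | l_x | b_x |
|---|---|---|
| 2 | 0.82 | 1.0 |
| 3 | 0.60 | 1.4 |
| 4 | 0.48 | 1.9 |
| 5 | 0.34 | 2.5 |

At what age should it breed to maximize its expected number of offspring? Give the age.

4

Expected offspring if breeding at age x = l_x × b_x:
  age 2: 0.82 × 1.0 = 0.820
  age 3: 0.60 × 1.4 = 0.840
  age 4: 0.48 × 1.9 = 0.912
  age 5: 0.34 × 2.5 = 0.850
Maximum at age 4 (0.912).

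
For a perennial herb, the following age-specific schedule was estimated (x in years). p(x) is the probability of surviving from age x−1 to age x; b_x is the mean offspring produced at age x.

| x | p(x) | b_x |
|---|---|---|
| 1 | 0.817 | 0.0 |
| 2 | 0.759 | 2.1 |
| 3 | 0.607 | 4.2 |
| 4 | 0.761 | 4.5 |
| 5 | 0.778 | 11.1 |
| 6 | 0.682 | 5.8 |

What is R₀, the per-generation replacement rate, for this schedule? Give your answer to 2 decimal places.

Survivorship from birth: l_x = p_1·p_2·…·p_x.
  l_1 = 0.81700
  l_2 = 0.62010
  l_3 = 0.37640
  l_4 = 0.28644
  l_5 = 0.22285
  l_6 = 0.15199
R₀ = Σ l_x b_x:
  age 1: 0.81700 × 0.0 = 0.0000
  age 2: 0.62010 × 2.1 = 1.3022
  age 3: 0.37640 × 4.2 = 1.5809
  age 4: 0.28644 × 4.5 = 1.2890
  age 5: 0.22285 × 11.1 = 2.4736
  age 6: 0.15199 × 5.8 = 0.8815
R₀ = 0.0000 + 1.3022 + 1.5809 + 1.2890 + 2.4736 + 0.8815 = 7.5272

7.53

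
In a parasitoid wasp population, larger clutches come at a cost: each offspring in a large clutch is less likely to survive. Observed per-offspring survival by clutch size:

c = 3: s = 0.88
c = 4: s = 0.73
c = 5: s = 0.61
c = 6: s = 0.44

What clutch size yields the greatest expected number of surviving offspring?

Expected surviving offspring = c × s(c):
  c=3: 3 × 0.88 = 2.640
  c=4: 4 × 0.73 = 2.920
  c=5: 5 × 0.61 = 3.050
  c=6: 6 × 0.44 = 2.640
Maximum at c = 5 (3.050 surviving offspring).

5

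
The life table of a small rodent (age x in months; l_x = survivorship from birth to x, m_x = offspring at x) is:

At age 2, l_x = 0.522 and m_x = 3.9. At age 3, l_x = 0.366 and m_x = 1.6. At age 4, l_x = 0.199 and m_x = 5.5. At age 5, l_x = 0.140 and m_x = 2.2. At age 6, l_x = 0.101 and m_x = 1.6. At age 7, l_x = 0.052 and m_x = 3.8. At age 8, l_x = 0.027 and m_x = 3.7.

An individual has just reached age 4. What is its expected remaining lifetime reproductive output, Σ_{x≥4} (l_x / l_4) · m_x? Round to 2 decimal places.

l_4 = 0.199. Conditional survival from age 4 to x is l_x / l_4.
  x=4: (0.199/0.199) × 5.5 = 5.5000
  x=5: (0.140/0.199) × 2.2 = 1.5477
  x=6: (0.101/0.199) × 1.6 = 0.8121
  x=7: (0.052/0.199) × 3.8 = 0.9930
  x=8: (0.027/0.199) × 3.7 = 0.5020
Sum = 5.5000 + 1.5477 + 0.8121 + 0.9930 + 0.5020 = 9.3548

9.35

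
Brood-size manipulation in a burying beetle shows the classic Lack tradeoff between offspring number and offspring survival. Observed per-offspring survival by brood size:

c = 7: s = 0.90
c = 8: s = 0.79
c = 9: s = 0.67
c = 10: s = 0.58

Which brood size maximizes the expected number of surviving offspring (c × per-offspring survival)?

Expected surviving offspring = c × s(c):
  c=7: 7 × 0.90 = 6.300
  c=8: 8 × 0.79 = 6.320
  c=9: 9 × 0.67 = 6.030
  c=10: 10 × 0.58 = 5.800
Maximum at c = 8 (6.320 surviving offspring).

8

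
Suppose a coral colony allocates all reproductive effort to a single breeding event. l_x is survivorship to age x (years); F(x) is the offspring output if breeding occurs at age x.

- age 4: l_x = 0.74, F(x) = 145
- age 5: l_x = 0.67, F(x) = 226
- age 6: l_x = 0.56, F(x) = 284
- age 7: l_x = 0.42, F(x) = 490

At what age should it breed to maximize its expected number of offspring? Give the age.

Expected offspring if breeding at age x = l_x × F(x):
  age 4: 0.74 × 145 = 107.300
  age 5: 0.67 × 226 = 151.420
  age 6: 0.56 × 284 = 159.040
  age 7: 0.42 × 490 = 205.800
Maximum at age 7 (205.800).

7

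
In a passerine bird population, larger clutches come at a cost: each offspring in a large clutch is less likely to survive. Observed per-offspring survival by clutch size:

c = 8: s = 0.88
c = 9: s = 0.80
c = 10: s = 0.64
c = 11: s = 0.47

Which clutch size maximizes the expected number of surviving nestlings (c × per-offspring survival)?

9

Expected surviving nestlings = c × s(c):
  c=8: 8 × 0.88 = 7.040
  c=9: 9 × 0.80 = 7.200
  c=10: 10 × 0.64 = 6.400
  c=11: 11 × 0.47 = 5.170
Maximum at c = 9 (7.200 surviving nestlings).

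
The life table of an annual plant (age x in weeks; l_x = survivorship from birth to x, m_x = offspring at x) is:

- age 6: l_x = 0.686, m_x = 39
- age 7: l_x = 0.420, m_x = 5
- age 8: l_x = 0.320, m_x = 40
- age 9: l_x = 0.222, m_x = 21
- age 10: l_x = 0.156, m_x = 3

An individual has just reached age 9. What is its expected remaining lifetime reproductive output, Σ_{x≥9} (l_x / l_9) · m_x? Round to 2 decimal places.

l_9 = 0.222. Conditional survival from age 9 to x is l_x / l_9.
  x=9: (0.222/0.222) × 21 = 21.0000
  x=10: (0.156/0.222) × 3 = 2.1081
Sum = 21.0000 + 2.1081 = 23.1081

23.11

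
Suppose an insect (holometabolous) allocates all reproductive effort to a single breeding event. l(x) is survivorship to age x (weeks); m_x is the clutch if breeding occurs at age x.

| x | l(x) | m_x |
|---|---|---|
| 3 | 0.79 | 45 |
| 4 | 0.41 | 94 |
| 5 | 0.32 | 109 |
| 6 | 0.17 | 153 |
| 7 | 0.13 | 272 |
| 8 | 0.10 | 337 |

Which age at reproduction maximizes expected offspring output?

Expected offspring if breeding at age x = l(x) × m_x:
  age 3: 0.79 × 45 = 35.550
  age 4: 0.41 × 94 = 38.540
  age 5: 0.32 × 109 = 34.880
  age 6: 0.17 × 153 = 26.010
  age 7: 0.13 × 272 = 35.360
  age 8: 0.10 × 337 = 33.700
Maximum at age 4 (38.540).

4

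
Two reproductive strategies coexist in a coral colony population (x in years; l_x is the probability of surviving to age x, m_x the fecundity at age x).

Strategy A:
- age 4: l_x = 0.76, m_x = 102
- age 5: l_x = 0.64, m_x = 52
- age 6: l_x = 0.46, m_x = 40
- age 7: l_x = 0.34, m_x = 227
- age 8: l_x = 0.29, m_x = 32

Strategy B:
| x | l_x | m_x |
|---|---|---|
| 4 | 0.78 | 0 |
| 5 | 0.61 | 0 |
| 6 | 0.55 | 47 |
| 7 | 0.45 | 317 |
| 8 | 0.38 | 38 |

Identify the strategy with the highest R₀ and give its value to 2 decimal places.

215.66

Strategy A: R₀ = 0.76×102 + 0.64×52 + 0.46×40 + 0.34×227 + 0.29×32 = 215.6600
Strategy B: R₀ = 0.78×0 + 0.61×0 + 0.55×47 + 0.45×317 + 0.38×38 = 182.9400
Highest R₀: strategy A with 215.6600.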